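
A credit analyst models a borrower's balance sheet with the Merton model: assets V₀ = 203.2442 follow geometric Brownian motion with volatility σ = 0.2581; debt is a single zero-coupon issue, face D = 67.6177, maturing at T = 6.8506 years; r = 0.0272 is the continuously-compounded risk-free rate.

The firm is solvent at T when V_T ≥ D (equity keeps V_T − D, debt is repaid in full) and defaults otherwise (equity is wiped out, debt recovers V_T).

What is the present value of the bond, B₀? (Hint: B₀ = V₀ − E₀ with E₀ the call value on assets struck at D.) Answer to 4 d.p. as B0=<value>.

B0=55.3690

d₁ = [ln(V₀/D) + (r + σ²/2)T] / (σ√T)
   = [ln(203.2442/67.6177) + (0.0272 + 0.5·0.2581²)·6.8506] / (0.2581·√6.8506)
   = [1.100538 + 0.414515] / 0.675542 = 2.242723
d₂ = d₁ − σ√T = 2.242723 − 0.675542 = 1.567181
N(d₁) = 0.987543,  N(d₂) = 0.941464,  e^(−rT) = 0.829994
E₀ = V₀·N(d₁) − D·e^(−rT)·N(d₂)
   = 203.2442·0.987543 − 67.6177·0.829994·0.941464 = 147.875191
B₀ = V₀ − E₀ = 203.2442 − 147.875191 = 55.369009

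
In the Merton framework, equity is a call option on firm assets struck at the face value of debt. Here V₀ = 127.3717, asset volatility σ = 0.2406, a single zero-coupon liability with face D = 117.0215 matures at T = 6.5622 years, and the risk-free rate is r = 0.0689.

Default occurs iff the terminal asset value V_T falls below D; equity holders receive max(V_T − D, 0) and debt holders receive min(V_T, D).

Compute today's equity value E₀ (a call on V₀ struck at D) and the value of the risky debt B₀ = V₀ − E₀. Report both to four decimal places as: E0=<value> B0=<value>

d₁ = [ln(V₀/D) + (r + σ²/2)T] / (σ√T)
   = [ln(127.3717/117.0215) + (0.0689 + 0.5·0.2406²)·6.5622] / (0.2406·√6.5622)
   = [0.084752 + 0.642073] / 0.616340 = 1.179260
d₂ = d₁ − σ√T = 1.179260 − 0.616340 = 0.562920
N(d₁) = 0.880853,  N(d₂) = 0.713255,  e^(−rT) = 0.636268
E₀ = V₀·N(d₁) − D·e^(−rT)·N(d₂)
   = 127.3717·0.880853 − 117.0215·0.636268·0.713255 = 59.088834
B₀ = V₀ − E₀ = 127.3717 − 59.088834 = 68.282866

E0=59.0888 B0=68.2829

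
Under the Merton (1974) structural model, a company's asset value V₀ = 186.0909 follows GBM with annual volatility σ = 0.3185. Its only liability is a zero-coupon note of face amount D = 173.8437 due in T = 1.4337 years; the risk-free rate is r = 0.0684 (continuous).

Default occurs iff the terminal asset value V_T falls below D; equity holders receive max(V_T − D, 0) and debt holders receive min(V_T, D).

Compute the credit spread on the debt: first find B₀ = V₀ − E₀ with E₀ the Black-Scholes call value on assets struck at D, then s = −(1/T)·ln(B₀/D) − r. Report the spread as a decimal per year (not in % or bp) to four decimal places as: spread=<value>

d₁ = [ln(V₀/D) + (r + σ²/2)T] / (σ√T)
   = [ln(186.0909/173.8437) + (0.0684 + 0.5·0.3185²)·1.4337] / (0.3185·√1.4337)
   = [0.068079 + 0.170784] / 0.381363 = 0.626339
d₂ = d₁ − σ√T = 0.626339 − 0.381363 = 0.244976
N(d₁) = 0.734454,  N(d₂) = 0.596763,  e^(−rT) = 0.906590
E₀ = V₀·N(d₁) − D·e^(−rT)·N(d₂)
   = 186.0909·0.734454 − 173.8437·0.906590·0.596763 = 42.622432
B₀ = V₀ − E₀ = 186.0909 − 42.622432 = 143.468468
spread = −(1/T)·ln(B₀/D) − r = −(1/1.4337)·ln(143.468468/173.8437) − 0.0684 = 0.06554807

spread=0.0655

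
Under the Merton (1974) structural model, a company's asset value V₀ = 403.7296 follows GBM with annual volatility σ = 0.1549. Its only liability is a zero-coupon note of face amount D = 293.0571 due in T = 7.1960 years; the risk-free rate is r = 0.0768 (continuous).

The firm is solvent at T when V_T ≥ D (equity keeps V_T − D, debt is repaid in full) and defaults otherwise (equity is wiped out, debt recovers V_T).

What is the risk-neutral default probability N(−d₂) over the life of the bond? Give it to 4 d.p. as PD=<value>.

d₁ = [ln(V₀/D) + (r + σ²/2)T] / (σ√T)
   = [ln(403.7296/293.0571) + (0.0768 + 0.5·0.1549²)·7.1960] / (0.1549·√7.1960)
   = [0.320378 + 0.638983] / 0.415525 = 2.308794
d₂ = d₁ − σ√T = 2.308794 − 0.415525 = 1.893269
risk-neutral PD = N(−d₂) = N(-1.893269) = 0.029161

PD=0.0292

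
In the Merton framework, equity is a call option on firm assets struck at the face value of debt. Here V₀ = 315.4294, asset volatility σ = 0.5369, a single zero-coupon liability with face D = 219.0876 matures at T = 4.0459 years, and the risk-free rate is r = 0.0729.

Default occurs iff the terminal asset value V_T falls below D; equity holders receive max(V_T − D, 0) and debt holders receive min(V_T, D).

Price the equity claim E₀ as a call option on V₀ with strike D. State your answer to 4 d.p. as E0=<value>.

E0=189.8594

d₁ = [ln(V₀/D) + (r + σ²/2)T] / (σ√T)
   = [ln(315.4294/219.0876) + (0.0729 + 0.5·0.5369²)·4.0459] / (0.5369·√4.0459)
   = [0.364463 + 0.878085] / 1.079943 = 1.150568
d₂ = d₁ − σ√T = 1.150568 − 1.079943 = 0.070625
N(d₁) = 0.875045,  N(d₂) = 0.528152,  e^(−rT) = 0.744572
E₀ = V₀·N(d₁) − D·e^(−rT)·N(d₂)
   = 315.4294·0.875045 − 219.0876·0.744572·0.528152 = 189.859409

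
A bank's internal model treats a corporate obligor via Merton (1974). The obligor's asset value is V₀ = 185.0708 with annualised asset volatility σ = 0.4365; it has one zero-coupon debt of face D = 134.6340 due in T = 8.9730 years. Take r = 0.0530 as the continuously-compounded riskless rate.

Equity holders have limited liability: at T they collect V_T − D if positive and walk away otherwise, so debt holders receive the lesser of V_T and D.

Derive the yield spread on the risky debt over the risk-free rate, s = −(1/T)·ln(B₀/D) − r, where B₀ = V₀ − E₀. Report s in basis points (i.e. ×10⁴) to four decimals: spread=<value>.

d₁ = [ln(V₀/D) + (r + σ²/2)T] / (σ√T)
   = [ln(185.0708/134.6340) + (0.0530 + 0.5·0.4365²)·8.9730] / (0.4365·√8.9730)
   = [0.318178 + 1.330392] / 1.307534 = 1.260824
d₂ = d₁ − σ√T = 1.260824 − 1.307534 = -0.046710
N(d₁) = 0.896314,  N(d₂) = 0.481372,  e^(−rT) = 0.621531
E₀ = V₀·N(d₁) − D·e^(−rT)·N(d₂)
   = 185.0708·0.896314 − 134.6340·0.621531·0.481372 = 125.600673
B₀ = V₀ − E₀ = 185.0708 − 125.600673 = 59.470127
spread = −(1/T)·ln(B₀/D) − r = −(1/8.9730)·ln(59.470127/134.6340) − 0.0530 = 0.03806050
in basis points: 0.03806050 × 10⁴ = 380.6050 bp

spread=380.6050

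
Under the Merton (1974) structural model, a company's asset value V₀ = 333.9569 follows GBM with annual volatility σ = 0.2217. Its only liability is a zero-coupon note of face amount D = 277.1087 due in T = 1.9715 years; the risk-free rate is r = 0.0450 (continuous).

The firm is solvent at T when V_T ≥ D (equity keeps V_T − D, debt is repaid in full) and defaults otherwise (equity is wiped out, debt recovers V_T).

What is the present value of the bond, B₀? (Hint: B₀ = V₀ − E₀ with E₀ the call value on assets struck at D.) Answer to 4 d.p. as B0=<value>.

d₁ = [ln(V₀/D) + (r + σ²/2)T] / (σ√T)
   = [ln(333.9569/277.1087) + (0.0450 + 0.5·0.2217²)·1.9715] / (0.2217·√1.9715)
   = [0.186602 + 0.137168] / 0.311289 = 1.040094
d₂ = d₁ − σ√T = 1.040094 − 0.311289 = 0.728805
N(d₁) = 0.850852,  N(d₂) = 0.766939,  e^(−rT) = 0.915104
E₀ = V₀·N(d₁) − D·e^(−rT)·N(d₂)
   = 333.9569·0.850852 − 277.1087·0.915104·0.766939 = 89.664824
B₀ = V₀ − E₀ = 333.9569 − 89.664824 = 244.292076

B0=244.2921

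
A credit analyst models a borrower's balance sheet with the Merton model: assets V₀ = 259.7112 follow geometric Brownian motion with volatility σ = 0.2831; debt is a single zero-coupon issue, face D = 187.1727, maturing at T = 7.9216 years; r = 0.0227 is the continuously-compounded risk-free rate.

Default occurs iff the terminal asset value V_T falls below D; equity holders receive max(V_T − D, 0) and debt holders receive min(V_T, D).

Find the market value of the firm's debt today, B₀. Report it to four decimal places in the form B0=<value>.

d₁ = [ln(V₀/D) + (r + σ²/2)T] / (σ√T)
   = [ln(259.7112/187.1727) + (0.0227 + 0.5·0.2831²)·7.9216] / (0.2831·√7.9216)
   = [0.327539 + 0.497261] / 0.796794 = 1.035147
d₂ = d₁ − σ√T = 1.035147 − 0.796794 = 0.238353
N(d₁) = 0.849700,  N(d₂) = 0.594196,  e^(−rT) = 0.835420
E₀ = V₀·N(d₁) − D·e^(−rT)·N(d₂)
   = 259.7112·0.849700 − 187.1727·0.835420·0.594196 = 127.763383
B₀ = V₀ − E₀ = 259.7112 − 127.763383 = 131.947817

B0=131.9478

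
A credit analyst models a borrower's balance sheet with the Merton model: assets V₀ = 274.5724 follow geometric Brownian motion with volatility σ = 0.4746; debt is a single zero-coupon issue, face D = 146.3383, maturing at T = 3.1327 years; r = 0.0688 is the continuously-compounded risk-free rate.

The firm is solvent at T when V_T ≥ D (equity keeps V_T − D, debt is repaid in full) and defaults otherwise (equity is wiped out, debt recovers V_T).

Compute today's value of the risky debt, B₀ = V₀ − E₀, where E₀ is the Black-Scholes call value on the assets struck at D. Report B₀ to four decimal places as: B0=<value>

B0=106.1838

d₁ = [ln(V₀/D) + (r + σ²/2)T] / (σ√T)
   = [ln(274.5724/146.3383) + (0.0688 + 0.5·0.4746²)·3.1327] / (0.4746·√3.1327)
   = [0.629294 + 0.568343] / 0.840015 = 1.425732
d₂ = d₁ − σ√T = 1.425732 − 0.840015 = 0.585717
N(d₁) = 0.923027,  N(d₂) = 0.720967,  e^(−rT) = 0.806114
E₀ = V₀·N(d₁) − D·e^(−rT)·N(d₂)
   = 274.5724·0.923027 − 146.3383·0.806114·0.720967 = 168.388612
B₀ = V₀ − E₀ = 274.5724 − 168.388612 = 106.183788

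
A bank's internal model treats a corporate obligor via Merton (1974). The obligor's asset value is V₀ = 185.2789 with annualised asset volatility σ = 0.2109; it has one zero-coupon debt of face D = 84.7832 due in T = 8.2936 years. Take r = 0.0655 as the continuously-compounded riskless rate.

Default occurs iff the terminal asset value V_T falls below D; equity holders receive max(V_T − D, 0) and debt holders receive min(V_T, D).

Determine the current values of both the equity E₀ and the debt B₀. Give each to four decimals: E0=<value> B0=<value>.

E0=136.3189 B0=48.9600

d₁ = [ln(V₀/D) + (r + σ²/2)T] / (σ√T)
   = [ln(185.2789/84.7832) + (0.0655 + 0.5·0.2109²)·8.2936] / (0.2109·√8.2936)
   = [0.781765 + 0.727676] / 0.607363 = 2.485237
d₂ = d₁ − σ√T = 2.485237 − 0.607363 = 1.877874
N(d₁) = 0.993527,  N(d₂) = 0.969801,  e^(−rT) = 0.580869
E₀ = V₀·N(d₁) − D·e^(−rT)·N(d₂)
   = 185.2789·0.993527 − 84.7832·0.580869·0.969801 = 136.318893
B₀ = V₀ − E₀ = 185.2789 − 136.318893 = 48.960007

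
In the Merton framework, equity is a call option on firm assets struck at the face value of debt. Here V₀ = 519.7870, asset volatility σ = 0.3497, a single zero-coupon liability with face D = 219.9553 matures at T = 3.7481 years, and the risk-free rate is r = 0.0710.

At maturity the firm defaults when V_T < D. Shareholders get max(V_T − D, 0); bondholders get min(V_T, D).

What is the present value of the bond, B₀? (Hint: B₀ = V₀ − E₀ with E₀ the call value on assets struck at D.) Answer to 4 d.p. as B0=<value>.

B0=164.7251

d₁ = [ln(V₀/D) + (r + σ²/2)T] / (σ√T)
   = [ln(519.7870/219.9553) + (0.0710 + 0.5·0.3497²)·3.7481] / (0.3497·√3.7481)
   = [0.859995 + 0.495293] / 0.677020 = 2.001844
d₂ = d₁ − σ√T = 2.001844 − 0.677020 = 1.324825
N(d₁) = 0.977349,  N(d₂) = 0.907385,  e^(−rT) = 0.766351
E₀ = V₀·N(d₁) − D·e^(−rT)·N(d₂)
   = 519.7870·0.977349 − 219.9553·0.766351·0.907385 = 355.061892
B₀ = V₀ − E₀ = 519.7870 − 355.061892 = 164.725108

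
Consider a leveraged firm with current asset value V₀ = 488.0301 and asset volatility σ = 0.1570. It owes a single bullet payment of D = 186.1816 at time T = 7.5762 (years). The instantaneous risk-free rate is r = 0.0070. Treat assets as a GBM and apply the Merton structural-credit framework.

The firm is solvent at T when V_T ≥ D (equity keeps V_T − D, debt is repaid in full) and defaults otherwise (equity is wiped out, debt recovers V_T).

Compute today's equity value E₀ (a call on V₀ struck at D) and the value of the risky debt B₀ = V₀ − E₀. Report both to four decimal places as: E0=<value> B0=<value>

d₁ = [ln(V₀/D) + (r + σ²/2)T] / (σ√T)
   = [ln(488.0301/186.1816) + (0.0070 + 0.5·0.1570²)·7.5762] / (0.1570·√7.5762)
   = [0.963655 + 0.146406] / 0.432141 = 2.568747
d₂ = d₁ − σ√T = 2.568747 − 0.432141 = 2.136607
N(d₁) = 0.994897,  N(d₂) = 0.983685,  e^(−rT) = 0.948348
E₀ = V₀·N(d₁) − D·e^(−rT)·N(d₂)
   = 488.0301·0.994897 − 186.1816·0.948348·0.983685 = 311.855164
B₀ = V₀ − E₀ = 488.0301 − 311.855164 = 176.174936

E0=311.8552 B0=176.1749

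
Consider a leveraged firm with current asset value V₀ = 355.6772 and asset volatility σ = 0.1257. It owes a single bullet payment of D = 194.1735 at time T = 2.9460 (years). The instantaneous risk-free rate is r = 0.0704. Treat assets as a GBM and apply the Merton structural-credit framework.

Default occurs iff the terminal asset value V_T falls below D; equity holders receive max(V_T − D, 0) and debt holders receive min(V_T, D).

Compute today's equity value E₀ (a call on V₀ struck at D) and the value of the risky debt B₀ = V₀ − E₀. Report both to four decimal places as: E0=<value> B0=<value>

d₁ = [ln(V₀/D) + (r + σ²/2)T] / (σ√T)
   = [ln(355.6772/194.1735) + (0.0704 + 0.5·0.1257²)·2.9460] / (0.1257·√2.9460)
   = [0.605271 + 0.230673] / 0.215750 = 3.874588
d₂ = d₁ − σ√T = 3.874588 − 0.215750 = 3.658838
N(d₁) = 0.999947,  N(d₂) = 0.999873,  e^(−rT) = 0.812696
E₀ = V₀·N(d₁) − D·e^(−rT)·N(d₂)
   = 355.6772·0.999947 − 194.1735·0.812696·0.999873 = 197.874207
B₀ = V₀ − E₀ = 355.6772 − 197.874207 = 157.802993

E0=197.8742 B0=157.8030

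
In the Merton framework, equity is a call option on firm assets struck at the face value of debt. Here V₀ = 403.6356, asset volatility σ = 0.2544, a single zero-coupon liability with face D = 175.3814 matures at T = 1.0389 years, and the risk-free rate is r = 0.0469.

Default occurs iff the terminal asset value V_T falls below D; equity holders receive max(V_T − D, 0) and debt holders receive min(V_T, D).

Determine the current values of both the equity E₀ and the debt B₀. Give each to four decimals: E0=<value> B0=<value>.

d₁ = [ln(V₀/D) + (r + σ²/2)T] / (σ√T)
   = [ln(403.6356/175.3814) + (0.0469 + 0.5·0.2544²)·1.0389] / (0.2544·√1.0389)
   = [0.833549 + 0.082343] / 0.259301 = 3.532161
d₂ = d₁ − σ√T = 3.532161 − 0.259301 = 3.272860
N(d₁) = 0.999794,  N(d₂) = 0.999468,  e^(−rT) = 0.952444
E₀ = V₀·N(d₁) − D·e^(−rT)·N(d₂)
   = 403.6356·0.999794 − 175.3814·0.952444·0.999468 = 236.600447
B₀ = V₀ − E₀ = 403.6356 − 236.600447 = 167.035153

E0=236.6004 B0=167.0352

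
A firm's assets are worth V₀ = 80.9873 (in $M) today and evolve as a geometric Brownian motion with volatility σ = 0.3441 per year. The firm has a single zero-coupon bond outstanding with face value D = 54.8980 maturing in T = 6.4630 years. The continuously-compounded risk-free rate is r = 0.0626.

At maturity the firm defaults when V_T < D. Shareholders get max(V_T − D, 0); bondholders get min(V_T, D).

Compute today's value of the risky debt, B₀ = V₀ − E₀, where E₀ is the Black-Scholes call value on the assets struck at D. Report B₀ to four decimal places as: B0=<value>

d₁ = [ln(V₀/D) + (r + σ²/2)T] / (σ√T)
   = [ln(80.9873/54.8980) + (0.0626 + 0.5·0.3441²)·6.4630] / (0.3441·√6.4630)
   = [0.388815 + 0.787209] / 0.874786 = 1.344357
d₂ = d₁ − σ√T = 1.344357 − 0.874786 = 0.469571
N(d₁) = 0.910583,  N(d₂) = 0.680669,  e^(−rT) = 0.667254
E₀ = V₀·N(d₁) − D·e^(−rT)·N(d₂)
   = 80.9873·0.910583 − 54.8980·0.667254·0.680669 = 48.812148
B₀ = V₀ − E₀ = 80.9873 − 48.812148 = 32.175152

B0=32.1752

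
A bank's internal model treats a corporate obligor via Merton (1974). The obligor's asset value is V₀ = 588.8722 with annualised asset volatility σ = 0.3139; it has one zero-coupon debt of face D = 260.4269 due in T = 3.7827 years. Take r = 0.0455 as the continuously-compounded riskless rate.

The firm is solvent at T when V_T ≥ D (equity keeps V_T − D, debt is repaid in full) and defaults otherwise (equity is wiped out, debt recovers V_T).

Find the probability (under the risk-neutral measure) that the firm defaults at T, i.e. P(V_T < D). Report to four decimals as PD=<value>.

PD=0.0946

d₁ = [ln(V₀/D) + (r + σ²/2)T] / (σ√T)
   = [ln(588.8722/260.4269) + (0.0455 + 0.5·0.3139²)·3.7827] / (0.3139·√3.7827)
   = [0.815887 + 0.358474] / 0.610509 = 1.923575
d₂ = d₁ − σ√T = 1.923575 − 0.610509 = 1.313066
risk-neutral PD = N(−d₂) = N(-1.313066) = 0.094580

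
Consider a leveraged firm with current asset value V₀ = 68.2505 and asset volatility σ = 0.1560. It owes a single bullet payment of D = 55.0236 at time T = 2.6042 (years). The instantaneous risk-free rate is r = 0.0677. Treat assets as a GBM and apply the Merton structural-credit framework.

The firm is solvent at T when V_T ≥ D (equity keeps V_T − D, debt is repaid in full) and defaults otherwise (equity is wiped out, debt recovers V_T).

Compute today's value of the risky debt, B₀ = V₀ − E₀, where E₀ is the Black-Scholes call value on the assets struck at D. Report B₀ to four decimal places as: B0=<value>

B0=45.7680

d₁ = [ln(V₀/D) + (r + σ²/2)T] / (σ√T)
   = [ln(68.2505/55.0236) + (0.0677 + 0.5·0.1560²)·2.6042] / (0.1560·√2.6042)
   = [0.215423 + 0.207992] / 0.251746 = 1.681916
d₂ = d₁ − σ√T = 1.681916 − 0.251746 = 1.430170
N(d₁) = 0.953707,  N(d₂) = 0.923666,  e^(−rT) = 0.838363
E₀ = V₀·N(d₁) − D·e^(−rT)·N(d₂)
   = 68.2505·0.953707 − 55.0236·0.838363·0.923666 = 22.482540
B₀ = V₀ − E₀ = 68.2505 − 22.482540 = 45.767960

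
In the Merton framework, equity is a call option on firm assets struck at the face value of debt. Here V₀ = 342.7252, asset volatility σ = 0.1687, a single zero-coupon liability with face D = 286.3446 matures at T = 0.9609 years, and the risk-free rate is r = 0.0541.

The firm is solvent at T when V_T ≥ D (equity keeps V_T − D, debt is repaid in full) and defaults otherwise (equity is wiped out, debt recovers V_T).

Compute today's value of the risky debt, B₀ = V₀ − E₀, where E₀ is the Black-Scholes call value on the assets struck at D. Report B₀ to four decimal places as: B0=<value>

d₁ = [ln(V₀/D) + (r + σ²/2)T] / (σ√T)
   = [ln(342.7252/286.3446) + (0.0541 + 0.5·0.1687²)·0.9609] / (0.1687·√0.9609)
   = [0.179733 + 0.065658] / 0.165369 = 1.483900
d₂ = d₁ − σ√T = 1.483900 − 0.165369 = 1.318531
N(d₁) = 0.931082,  N(d₂) = 0.906337,  e^(−rT) = 0.949343
E₀ = V₀·N(d₁) − D·e^(−rT)·N(d₂)
   = 342.7252·0.931082 − 286.3446·0.949343·0.906337 = 72.727287
B₀ = V₀ − E₀ = 342.7252 − 72.727287 = 269.997913

B0=269.9979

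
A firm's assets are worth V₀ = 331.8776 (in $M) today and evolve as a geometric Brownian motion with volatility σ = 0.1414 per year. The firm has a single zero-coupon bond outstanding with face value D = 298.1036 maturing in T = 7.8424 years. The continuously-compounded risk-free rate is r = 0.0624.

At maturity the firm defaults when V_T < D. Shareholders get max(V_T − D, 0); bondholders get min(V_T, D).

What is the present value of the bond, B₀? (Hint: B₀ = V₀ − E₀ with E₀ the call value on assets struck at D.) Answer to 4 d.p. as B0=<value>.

d₁ = [ln(V₀/D) + (r + σ²/2)T] / (σ√T)
   = [ln(331.8776/298.1036) + (0.0624 + 0.5·0.1414²)·7.8424] / (0.1414·√7.8424)
   = [0.107325 + 0.567766] / 0.395981 = 1.704859
d₂ = d₁ − σ√T = 1.704859 − 0.395981 = 1.308879
N(d₁) = 0.955890,  N(d₂) = 0.904712,  e^(−rT) = 0.613015
E₀ = V₀·N(d₁) − D·e^(−rT)·N(d₂)
   = 331.8776·0.955890 − 298.1036·0.613015·0.904712 = 151.909438
B₀ = V₀ − E₀ = 331.8776 − 151.909438 = 179.968162

B0=179.9682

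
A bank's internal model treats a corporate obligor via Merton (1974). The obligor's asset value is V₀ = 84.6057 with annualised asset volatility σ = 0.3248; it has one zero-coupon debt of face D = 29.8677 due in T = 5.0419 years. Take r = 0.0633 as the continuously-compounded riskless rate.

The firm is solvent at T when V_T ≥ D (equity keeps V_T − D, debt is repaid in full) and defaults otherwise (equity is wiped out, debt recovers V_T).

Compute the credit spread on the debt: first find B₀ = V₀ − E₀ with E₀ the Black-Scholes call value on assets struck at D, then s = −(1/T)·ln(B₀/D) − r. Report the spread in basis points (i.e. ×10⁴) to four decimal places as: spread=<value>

spread=33.0808

d₁ = [ln(V₀/D) + (r + σ²/2)T] / (σ√T)
   = [ln(84.6057/29.8677) + (0.0633 + 0.5·0.3248²)·5.0419] / (0.3248·√5.0419)
   = [1.041224 + 0.585100] / 0.729312 = 2.229944
d₂ = d₁ − σ√T = 2.229944 − 0.729312 = 1.500632
N(d₁) = 0.987124,  N(d₂) = 0.933275,  e^(−rT) = 0.726765
E₀ = V₀·N(d₁) − D·e^(−rT)·N(d₂)
   = 84.6057·0.987124 − 29.8677·0.726765·0.933275 = 63.257950
B₀ = V₀ − E₀ = 84.6057 − 63.257950 = 21.347750
spread = −(1/T)·ln(B₀/D) − r = −(1/5.0419)·ln(21.347750/29.8677) − 0.0633 = 0.00330808
in basis points: 0.00330808 × 10⁴ = 33.0808 bp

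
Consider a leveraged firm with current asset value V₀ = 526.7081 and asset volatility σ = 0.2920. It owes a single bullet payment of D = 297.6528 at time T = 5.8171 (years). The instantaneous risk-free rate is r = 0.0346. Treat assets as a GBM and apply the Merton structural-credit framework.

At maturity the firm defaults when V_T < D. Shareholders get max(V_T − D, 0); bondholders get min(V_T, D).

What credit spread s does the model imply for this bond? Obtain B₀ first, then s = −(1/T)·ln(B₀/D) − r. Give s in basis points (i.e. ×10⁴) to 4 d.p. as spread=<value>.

spread=122.5219

d₁ = [ln(V₀/D) + (r + σ²/2)T] / (σ√T)
   = [ln(526.7081/297.6528) + (0.0346 + 0.5·0.2920²)·5.8171] / (0.2920·√5.8171)
   = [0.570719 + 0.449266] / 0.704265 = 1.448297
d₂ = d₁ − σ√T = 1.448297 − 0.704265 = 0.744032
N(d₁) = 0.926233,  N(d₂) = 0.771572,  e^(−rT) = 0.817690
E₀ = V₀·N(d₁) − D·e^(−rT)·N(d₂)
   = 526.7081·0.926233 − 297.6528·0.817690·0.771572 = 300.063349
B₀ = V₀ − E₀ = 526.7081 − 300.063349 = 226.644751
spread = −(1/T)·ln(B₀/D) − r = −(1/5.8171)·ln(226.644751/297.6528) − 0.0346 = 0.01225219
in basis points: 0.01225219 × 10⁴ = 122.5219 bp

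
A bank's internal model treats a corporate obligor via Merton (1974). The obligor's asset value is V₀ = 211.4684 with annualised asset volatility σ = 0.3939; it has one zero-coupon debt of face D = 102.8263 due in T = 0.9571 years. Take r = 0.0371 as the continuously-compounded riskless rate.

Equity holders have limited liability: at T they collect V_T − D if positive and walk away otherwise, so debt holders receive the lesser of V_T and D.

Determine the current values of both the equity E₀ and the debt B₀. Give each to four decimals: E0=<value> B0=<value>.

E0=112.7445 B0=98.7239

d₁ = [ln(V₀/D) + (r + σ²/2)T] / (σ√T)
   = [ln(211.4684/102.8263) + (0.0371 + 0.5·0.3939²)·0.9571] / (0.3939·√0.9571)
   = [0.721034 + 0.109759] / 0.385358 = 2.155899
d₂ = d₁ − σ√T = 2.155899 − 0.385358 = 1.770540
N(d₁) = 0.984454,  N(d₂) = 0.961681,  e^(−rT) = 0.965115
E₀ = V₀·N(d₁) − D·e^(−rT)·N(d₂)
   = 211.4684·0.984454 − 102.8263·0.965115·0.961681 = 112.744495
B₀ = V₀ − E₀ = 211.4684 − 112.744495 = 98.723905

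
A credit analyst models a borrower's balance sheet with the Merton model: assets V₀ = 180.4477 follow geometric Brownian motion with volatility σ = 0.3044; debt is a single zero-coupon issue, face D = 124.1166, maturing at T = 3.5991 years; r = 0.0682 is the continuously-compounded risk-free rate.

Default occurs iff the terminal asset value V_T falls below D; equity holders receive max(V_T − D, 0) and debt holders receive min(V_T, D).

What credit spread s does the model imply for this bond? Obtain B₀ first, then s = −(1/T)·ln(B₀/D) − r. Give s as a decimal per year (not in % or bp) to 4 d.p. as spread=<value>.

spread=0.0158

d₁ = [ln(V₀/D) + (r + σ²/2)T] / (σ√T)
   = [ln(180.4477/124.1166) + (0.0682 + 0.5·0.3044²)·3.5991] / (0.3044·√3.5991)
   = [0.374220 + 0.412204] / 0.577486 = 1.361805
d₂ = d₁ − σ√T = 1.361805 − 0.577486 = 0.784318
N(d₁) = 0.913370,  N(d₂) = 0.783573,  e^(−rT) = 0.782346
E₀ = V₀·N(d₁) − D·e^(−rT)·N(d₂)
   = 180.4477·0.913370 − 124.1166·0.782346·0.783573 = 88.728951
B₀ = V₀ − E₀ = 180.4477 − 88.728951 = 91.718749
spread = −(1/T)·ln(B₀/D) − r = −(1/3.5991)·ln(91.718749/124.1166) − 0.0682 = 0.01584730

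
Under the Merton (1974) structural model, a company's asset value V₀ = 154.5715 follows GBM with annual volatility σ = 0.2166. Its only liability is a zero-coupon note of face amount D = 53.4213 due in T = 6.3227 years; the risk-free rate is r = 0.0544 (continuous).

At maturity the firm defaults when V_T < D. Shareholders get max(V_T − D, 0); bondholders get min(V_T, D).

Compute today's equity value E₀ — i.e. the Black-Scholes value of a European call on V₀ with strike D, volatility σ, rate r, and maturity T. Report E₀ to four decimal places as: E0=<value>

E0=116.7605

d₁ = [ln(V₀/D) + (r + σ²/2)T] / (σ√T)
   = [ln(154.5715/53.4213) + (0.0544 + 0.5·0.2166²)·6.3227] / (0.2166·√6.3227)
   = [1.062447 + 0.492271] / 0.544640 = 2.854579
d₂ = d₁ − σ√T = 2.854579 − 0.544640 = 2.309939
N(d₁) = 0.997845,  N(d₂) = 0.989554,  e^(−rT) = 0.708961
E₀ = V₀·N(d₁) − D·e^(−rT)·N(d₂)
   = 154.5715·0.997845 − 53.4213·0.708961·0.989554 = 116.760451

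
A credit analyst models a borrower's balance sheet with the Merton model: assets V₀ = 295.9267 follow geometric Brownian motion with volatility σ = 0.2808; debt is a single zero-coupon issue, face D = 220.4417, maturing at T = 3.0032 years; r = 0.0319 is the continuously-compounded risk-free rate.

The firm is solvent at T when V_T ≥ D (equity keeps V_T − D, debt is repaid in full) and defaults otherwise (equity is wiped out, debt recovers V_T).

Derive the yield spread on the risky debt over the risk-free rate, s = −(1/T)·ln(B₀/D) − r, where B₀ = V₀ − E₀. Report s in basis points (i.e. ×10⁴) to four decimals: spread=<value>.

spread=240.2869

d₁ = [ln(V₀/D) + (r + σ²/2)T] / (σ√T)
   = [ln(295.9267/220.4417) + (0.0319 + 0.5·0.2808²)·3.0032] / (0.2808·√3.0032)
   = [0.294479 + 0.214201] / 0.486619 = 1.045334
d₂ = d₁ − σ√T = 1.045334 − 0.486619 = 0.558715
N(d₁) = 0.852066,  N(d₂) = 0.711822,  e^(−rT) = 0.908644
E₀ = V₀·N(d₁) − D·e^(−rT)·N(d₂)
   = 295.9267·0.852066 − 220.4417·0.908644·0.711822 = 109.568947
B₀ = V₀ − E₀ = 295.9267 − 109.568947 = 186.357753
spread = −(1/T)·ln(B₀/D) − r = −(1/3.0032)·ln(186.357753/220.4417) − 0.0319 = 0.02402869
in basis points: 0.02402869 × 10⁴ = 240.2869 bp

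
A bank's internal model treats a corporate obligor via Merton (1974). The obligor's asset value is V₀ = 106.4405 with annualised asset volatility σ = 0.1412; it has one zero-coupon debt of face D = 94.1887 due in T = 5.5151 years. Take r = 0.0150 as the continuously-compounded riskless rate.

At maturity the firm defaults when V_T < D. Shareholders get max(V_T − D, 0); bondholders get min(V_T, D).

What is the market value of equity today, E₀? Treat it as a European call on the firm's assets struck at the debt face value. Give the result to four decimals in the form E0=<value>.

E0=24.9069

d₁ = [ln(V₀/D) + (r + σ²/2)T] / (σ√T)
   = [ln(106.4405/94.1887) + (0.0150 + 0.5·0.1412²)·5.5151] / (0.1412·√5.5151)
   = [0.122286 + 0.137705] / 0.331598 = 0.784055
d₂ = d₁ − σ√T = 0.784055 − 0.331598 = 0.452458
N(d₁) = 0.783496,  N(d₂) = 0.674530,  e^(−rT) = 0.920603
E₀ = V₀·N(d₁) − D·e^(−rT)·N(d₂)
   = 106.4405·0.783496 − 94.1887·0.920603·0.674530 = 24.906934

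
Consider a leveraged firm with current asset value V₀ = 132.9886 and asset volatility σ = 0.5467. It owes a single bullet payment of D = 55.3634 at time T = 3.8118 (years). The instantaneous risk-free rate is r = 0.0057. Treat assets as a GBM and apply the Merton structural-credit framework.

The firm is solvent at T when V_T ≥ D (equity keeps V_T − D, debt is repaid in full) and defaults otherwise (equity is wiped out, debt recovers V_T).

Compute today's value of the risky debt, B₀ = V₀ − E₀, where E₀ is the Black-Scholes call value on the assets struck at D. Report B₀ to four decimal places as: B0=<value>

d₁ = [ln(V₀/D) + (r + σ²/2)T] / (σ√T)
   = [ln(132.9886/55.3634) + (0.0057 + 0.5·0.5467²)·3.8118] / (0.5467·√3.8118)
   = [0.876345 + 0.591364] / 1.067368 = 1.375073
d₂ = d₁ − σ√T = 1.375073 − 1.067368 = 0.307705
N(d₁) = 0.915446,  N(d₂) = 0.620847,  e^(−rT) = 0.978507
E₀ = V₀·N(d₁) − D·e^(−rT)·N(d₂)
   = 132.9886·0.915446 − 55.3634·0.978507·0.620847 = 88.110406
B₀ = V₀ − E₀ = 132.9886 − 88.110406 = 44.878194

B0=44.8782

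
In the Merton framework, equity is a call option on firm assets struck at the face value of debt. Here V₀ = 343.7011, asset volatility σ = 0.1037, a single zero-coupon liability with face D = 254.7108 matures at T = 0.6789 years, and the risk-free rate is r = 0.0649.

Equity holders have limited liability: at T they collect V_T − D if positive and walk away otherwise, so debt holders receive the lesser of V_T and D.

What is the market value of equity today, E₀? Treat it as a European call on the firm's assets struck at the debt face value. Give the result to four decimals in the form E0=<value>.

d₁ = [ln(V₀/D) + (r + σ²/2)T] / (σ√T)
   = [ln(343.7011/254.7108) + (0.0649 + 0.5·0.1037²)·0.6789] / (0.1037·√0.6789)
   = [0.299644 + 0.047711] / 0.085444 = 4.065288
d₂ = d₁ − σ√T = 4.065288 − 0.085444 = 3.979844
N(d₁) = 0.999976,  N(d₂) = 0.999966,  e^(−rT) = 0.956896
E₀ = V₀·N(d₁) − D·e^(−rT)·N(d₂)
   = 343.7011·0.999976 − 254.7108·0.956896·0.999966 = 99.969525

E0=99.9695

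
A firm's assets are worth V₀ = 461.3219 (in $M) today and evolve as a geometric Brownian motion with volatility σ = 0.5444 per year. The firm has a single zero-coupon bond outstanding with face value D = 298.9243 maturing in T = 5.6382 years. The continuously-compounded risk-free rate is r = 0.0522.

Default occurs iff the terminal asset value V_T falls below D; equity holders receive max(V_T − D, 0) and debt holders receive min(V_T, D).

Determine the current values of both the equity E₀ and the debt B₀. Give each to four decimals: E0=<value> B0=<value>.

d₁ = [ln(V₀/D) + (r + σ²/2)T] / (σ√T)
   = [ln(461.3219/298.9243) + (0.0522 + 0.5·0.5444²)·5.6382] / (0.5444·√5.6382)
   = [0.433906 + 1.129815] / 1.292672 = 1.209681
d₂ = d₁ − σ√T = 1.209681 − 1.292672 = -0.082991
N(d₁) = 0.886799,  N(d₂) = 0.466929,  e^(−rT) = 0.745042
E₀ = V₀·N(d₁) − D·e^(−rT)·N(d₂)
   = 461.3219·0.886799 − 298.9243·0.745042·0.466929 = 305.109516
B₀ = V₀ − E₀ = 461.3219 − 305.109516 = 156.212384

E0=305.1095 B0=156.2124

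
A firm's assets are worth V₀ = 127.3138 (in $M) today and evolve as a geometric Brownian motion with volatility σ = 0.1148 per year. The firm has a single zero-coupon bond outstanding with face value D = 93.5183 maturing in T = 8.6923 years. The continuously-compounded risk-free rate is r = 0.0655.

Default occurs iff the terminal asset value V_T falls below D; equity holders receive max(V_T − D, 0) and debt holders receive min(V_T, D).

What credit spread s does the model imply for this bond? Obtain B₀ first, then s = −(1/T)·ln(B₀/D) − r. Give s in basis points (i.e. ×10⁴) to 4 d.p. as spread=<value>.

spread=0.8918

d₁ = [ln(V₀/D) + (r + σ²/2)T] / (σ√T)
   = [ln(127.3138/93.5183) + (0.0655 + 0.5·0.1148²)·8.6923] / (0.1148·√8.6923)
   = [0.308498 + 0.626624] / 0.338461 = 2.762860
d₂ = d₁ − σ√T = 2.762860 − 0.338461 = 2.424398
N(d₁) = 0.997135,  N(d₂) = 0.992333,  e^(−rT) = 0.565896
E₀ = V₀·N(d₁) − D·e^(−rT)·N(d₂)
   = 127.3138·0.997135 − 93.5183·0.565896·0.992333 = 74.433211
B₀ = V₀ − E₀ = 127.3138 − 74.433211 = 52.880589
spread = −(1/T)·ln(B₀/D) − r = −(1/8.6923)·ln(52.880589/93.5183) − 0.0655 = 0.00008918
in basis points: 0.00008918 × 10⁴ = 0.8918 bp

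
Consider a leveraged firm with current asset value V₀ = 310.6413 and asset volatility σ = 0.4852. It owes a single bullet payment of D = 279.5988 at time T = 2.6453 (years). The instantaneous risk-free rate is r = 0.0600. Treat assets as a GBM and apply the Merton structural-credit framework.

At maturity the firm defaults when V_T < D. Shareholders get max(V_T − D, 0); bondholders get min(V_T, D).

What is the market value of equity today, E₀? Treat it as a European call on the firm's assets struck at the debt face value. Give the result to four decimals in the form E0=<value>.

d₁ = [ln(V₀/D) + (r + σ²/2)T] / (σ√T)
   = [ln(310.6413/279.5988) + (0.0600 + 0.5·0.4852²)·2.6453] / (0.4852·√2.6453)
   = [0.105283 + 0.470095] / 0.789148 = 0.729113
d₂ = d₁ − σ√T = 0.729113 − 0.789148 = -0.060034
N(d₁) = 0.767034,  N(d₂) = 0.476064,  e^(−rT) = 0.853237
E₀ = V₀·N(d₁) − D·e^(−rT)·N(d₂)
   = 310.6413·0.767034 − 279.5988·0.853237·0.476064 = 124.700605

E0=124.7006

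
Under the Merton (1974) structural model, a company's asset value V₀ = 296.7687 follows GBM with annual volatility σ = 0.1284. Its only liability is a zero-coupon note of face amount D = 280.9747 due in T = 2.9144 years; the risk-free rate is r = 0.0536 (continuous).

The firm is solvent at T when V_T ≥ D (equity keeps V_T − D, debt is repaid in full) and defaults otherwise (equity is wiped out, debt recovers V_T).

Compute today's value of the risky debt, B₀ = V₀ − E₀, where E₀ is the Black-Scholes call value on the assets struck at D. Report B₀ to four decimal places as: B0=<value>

B0=235.1199

d₁ = [ln(V₀/D) + (r + σ²/2)T] / (σ√T)
   = [ln(296.7687/280.9747) + (0.0536 + 0.5·0.1284²)·2.9144] / (0.1284·√2.9144)
   = [0.054688 + 0.180236] / 0.219200 = 1.071738
d₂ = d₁ − σ√T = 1.071738 − 0.219200 = 0.852539
N(d₁) = 0.858081,  N(d₂) = 0.803042,  e^(−rT) = 0.855378
E₀ = V₀·N(d₁) − D·e^(−rT)·N(d₂)
   = 296.7687·0.858081 − 280.9747·0.855378·0.803042 = 61.648771
B₀ = V₀ − E₀ = 296.7687 − 61.648771 = 235.119929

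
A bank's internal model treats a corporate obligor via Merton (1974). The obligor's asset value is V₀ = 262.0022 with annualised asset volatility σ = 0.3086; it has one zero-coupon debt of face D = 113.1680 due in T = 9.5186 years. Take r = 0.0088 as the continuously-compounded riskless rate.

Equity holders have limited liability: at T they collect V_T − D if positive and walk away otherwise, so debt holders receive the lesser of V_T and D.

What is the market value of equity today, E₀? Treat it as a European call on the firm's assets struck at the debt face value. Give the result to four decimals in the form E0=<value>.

E0=170.8509

d₁ = [ln(V₀/D) + (r + σ²/2)T] / (σ√T)
   = [ln(262.0022/113.1680) + (0.0088 + 0.5·0.3086²)·9.5186] / (0.3086·√9.5186)
   = [0.839479 + 0.537011] / 0.952100 = 1.445741
d₂ = d₁ − σ√T = 1.445741 − 0.952100 = 0.493642
N(d₁) = 0.925875,  N(d₂) = 0.689220,  e^(−rT) = 0.919649
E₀ = V₀·N(d₁) − D·e^(−rT)·N(d₂)
   = 262.0022·0.925875 − 113.1680·0.919649·0.689220 = 170.850858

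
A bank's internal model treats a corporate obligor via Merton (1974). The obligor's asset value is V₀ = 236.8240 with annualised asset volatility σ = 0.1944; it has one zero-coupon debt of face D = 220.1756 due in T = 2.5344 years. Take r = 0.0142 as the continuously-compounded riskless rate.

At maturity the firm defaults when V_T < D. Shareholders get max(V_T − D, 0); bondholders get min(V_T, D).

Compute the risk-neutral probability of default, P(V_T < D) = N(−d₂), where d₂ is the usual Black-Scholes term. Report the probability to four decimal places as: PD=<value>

PD=0.4219

d₁ = [ln(V₀/D) + (r + σ²/2)T] / (σ√T)
   = [ln(236.8240/220.1756) + (0.0142 + 0.5·0.1944²)·2.5344] / (0.1944·√2.5344)
   = [0.072892 + 0.083878] / 0.309481 = 0.506556
d₂ = d₁ − σ√T = 0.506556 − 0.309481 = 0.197076
risk-neutral PD = N(−d₂) = N(-0.197076) = 0.421884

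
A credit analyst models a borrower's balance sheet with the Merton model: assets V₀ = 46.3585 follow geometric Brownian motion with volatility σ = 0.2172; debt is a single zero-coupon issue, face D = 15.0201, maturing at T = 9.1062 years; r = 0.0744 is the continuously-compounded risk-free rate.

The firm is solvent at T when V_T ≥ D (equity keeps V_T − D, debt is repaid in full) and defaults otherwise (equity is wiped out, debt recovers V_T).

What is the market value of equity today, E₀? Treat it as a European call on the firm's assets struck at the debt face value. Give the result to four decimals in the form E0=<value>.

E0=38.7405

d₁ = [ln(V₀/D) + (r + σ²/2)T] / (σ√T)
   = [ln(46.3585/15.0201) + (0.0744 + 0.5·0.2172²)·9.1062] / (0.2172·√9.1062)
   = [1.127015 + 0.892298] / 0.655433 = 3.080883
d₂ = d₁ − σ√T = 3.080883 − 0.655433 = 2.425450
N(d₁) = 0.998968,  N(d₂) = 0.992355,  e^(−rT) = 0.507884
E₀ = V₀·N(d₁) − D·e^(−rT)·N(d₂)
   = 46.3585·0.998968 − 15.0201·0.507884·0.992355 = 38.740503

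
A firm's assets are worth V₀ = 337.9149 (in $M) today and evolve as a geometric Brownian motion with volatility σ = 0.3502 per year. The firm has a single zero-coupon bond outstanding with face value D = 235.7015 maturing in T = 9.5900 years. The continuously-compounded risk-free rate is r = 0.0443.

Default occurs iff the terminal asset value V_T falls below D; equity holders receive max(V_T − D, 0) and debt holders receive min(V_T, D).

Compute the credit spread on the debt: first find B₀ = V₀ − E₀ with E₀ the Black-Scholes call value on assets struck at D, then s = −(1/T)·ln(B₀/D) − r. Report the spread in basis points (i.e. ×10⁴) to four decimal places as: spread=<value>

spread=236.1889

d₁ = [ln(V₀/D) + (r + σ²/2)T] / (σ√T)
   = [ln(337.9149/235.7015) + (0.0443 + 0.5·0.3502²)·9.5900] / (0.3502·√9.5900)
   = [0.360228 + 1.012896] / 1.084490 = 1.266147
d₂ = d₁ − σ√T = 1.266147 − 1.084490 = 0.181658
N(d₁) = 0.897270,  N(d₂) = 0.572074,  e^(−rT) = 0.653876
E₀ = V₀·N(d₁) − D·e^(−rT)·N(d₂)
   = 337.9149·0.897270 − 235.7015·0.653876·0.572074 = 215.032964
B₀ = V₀ − E₀ = 337.9149 − 215.032964 = 122.881936
spread = −(1/T)·ln(B₀/D) − r = −(1/9.5900)·ln(122.881936/235.7015) − 0.0443 = 0.02361889
in basis points: 0.02361889 × 10⁴ = 236.1889 bp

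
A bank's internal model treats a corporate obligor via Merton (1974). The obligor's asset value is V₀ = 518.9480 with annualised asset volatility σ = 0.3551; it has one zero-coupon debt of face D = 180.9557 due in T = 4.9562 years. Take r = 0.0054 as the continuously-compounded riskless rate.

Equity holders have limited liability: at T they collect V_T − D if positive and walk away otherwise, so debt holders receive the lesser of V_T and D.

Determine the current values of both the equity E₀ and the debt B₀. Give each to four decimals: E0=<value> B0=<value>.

E0=351.6996 B0=167.2484

d₁ = [ln(V₀/D) + (r + σ²/2)T] / (σ√T)
   = [ln(518.9480/180.9557) + (0.0054 + 0.5·0.3551²)·4.9562] / (0.3551·√4.9562)
   = [1.053551 + 0.339242] / 0.790542 = 1.761820
d₂ = d₁ − σ√T = 1.761820 − 0.790542 = 0.971278
N(d₁) = 0.960950,  N(d₂) = 0.834295,  e^(−rT) = 0.973591
E₀ = V₀·N(d₁) − D·e^(−rT)·N(d₂)
   = 518.9480·0.960950 − 180.9557·0.973591·0.834295 = 351.699622
B₀ = V₀ − E₀ = 518.9480 − 351.699622 = 167.248378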